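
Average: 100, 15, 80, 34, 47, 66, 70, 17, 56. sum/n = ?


Sum = 100 + 15 + 80 + 34 + 47 + 66 + 70 + 17 + 56 = 485
n = 9
Mean = 485/9 = 53.8889

Mean = 53.8889


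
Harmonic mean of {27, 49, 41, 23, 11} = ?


Sum of reciprocals = 1/27 + 1/49 + 1/41 + 1/23 + 1/11 = 0.216223
HM = 5/0.216223 = 23.1243

HM = 23.1243


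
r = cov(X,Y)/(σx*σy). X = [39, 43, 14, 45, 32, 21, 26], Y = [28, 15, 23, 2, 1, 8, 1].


Mean X = 31.4286, Mean Y = 11.1429
SD X = 10.808160, SD Y = 10.273803
Cov = -10.918367
r = -10.918367/(10.808160*10.273803) = -0.0983

r = -0.0983


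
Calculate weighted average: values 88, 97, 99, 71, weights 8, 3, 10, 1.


Numerator = 88*8 + 97*3 + 99*10 + 71*1 = 2056
Denominator = 8 + 3 + 10 + 1 = 22
WM = 2056/22 = 93.4545

WM = 93.4545


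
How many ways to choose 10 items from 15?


C(15,10) = 15!/(10! × 5!)
= 1307674368000/(3628800 × 120)
= 3003

C(15,10) = 3003


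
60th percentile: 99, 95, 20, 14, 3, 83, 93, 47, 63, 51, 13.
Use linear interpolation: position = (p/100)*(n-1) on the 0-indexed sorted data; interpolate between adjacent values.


Sorted: 3, 13, 14, 20, 47, 51, 63, 83, 93, 95, 99
n = 11
Index = 60/100 * 10 = 6.0000
Lower = data[6] = 63, Upper = data[7] = 83
P60 = 63 + 0*(20) = 63.0000

P60 = 63.0000


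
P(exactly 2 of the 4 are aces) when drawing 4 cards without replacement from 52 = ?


Hypergeometric: P(X=2) = C(4,2)·C(48,2) / C(52,4)
= 6 × 1128 / 270725
= 6768/270725 = 0.0250

P = 0.0250


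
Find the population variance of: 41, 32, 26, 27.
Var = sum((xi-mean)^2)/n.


Mean = 31.5000
Squared deviations: 90.2500, 0.2500, 30.2500, 20.2500
Sum = 141.0000
Variance = 141.0000/4 = 35.2500

Variance = 35.2500


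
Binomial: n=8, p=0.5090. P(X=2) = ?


C(8,2) = 28
p^2 = 0.259081
(1-p)^6 = 0.014012
P = 28 * 0.259081 * 0.014012 = 0.1016

P(X=2) = 0.1016


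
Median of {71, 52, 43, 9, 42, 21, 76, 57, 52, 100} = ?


Sorted: 9, 21, 42, 43, 52, 52, 57, 71, 76, 100
n = 10 (even)
Middle values: 52 and 52
Median = (52+52)/2 = 52.0000

Median = 52.0000


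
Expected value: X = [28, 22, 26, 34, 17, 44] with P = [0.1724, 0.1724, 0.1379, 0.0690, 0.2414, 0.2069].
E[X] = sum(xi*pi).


E[X] = 28*0.1724 + 22*0.1724 + 26*0.1379 + 34*0.0690 + 17*0.2414 + 44*0.2069
= 4.8272 + 3.7928 + 3.5854 + 2.3460 + 4.1038 + 9.1036
= 27.7588

E[X] = 27.7588


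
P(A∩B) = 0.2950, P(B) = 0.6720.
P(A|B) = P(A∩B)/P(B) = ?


P(A|B) = 0.2950/0.6720 = 0.4390

P(A|B) = 0.4390


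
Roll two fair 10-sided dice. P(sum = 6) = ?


Total outcomes = 10×10 = 100
Favorable (sum = 6): 5
P = 5/100 = 0.0500

P = 0.0500


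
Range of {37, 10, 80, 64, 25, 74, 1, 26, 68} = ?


Max = 80, Min = 1
Range = 80 - 1 = 79

Range = 79


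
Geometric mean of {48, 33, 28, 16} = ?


Product = 48 × 33 × 28 × 16 = 709632
GM = 709632^(1/4) = 29.0241

GM = 29.0241


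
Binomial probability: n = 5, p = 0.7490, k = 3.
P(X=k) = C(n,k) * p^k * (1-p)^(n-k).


C(5,3) = 10
p^3 = 0.420190
(1-p)^2 = 0.063001
P = 10 * 0.420190 * 0.063001 = 0.2647

P(X=3) = 0.2647


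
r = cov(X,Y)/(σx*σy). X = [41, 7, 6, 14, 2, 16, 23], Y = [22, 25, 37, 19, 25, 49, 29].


Mean X = 15.5714, Mean Y = 29.4286
SD X = 12.269092, SD Y = 9.589535
Cov = -20.244898
r = -20.244898/(12.269092*9.589535) = -0.1721

r = -0.1721


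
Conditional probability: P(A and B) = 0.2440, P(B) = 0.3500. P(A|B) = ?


P(A|B) = 0.2440/0.3500 = 0.6971

P(A|B) = 0.6971


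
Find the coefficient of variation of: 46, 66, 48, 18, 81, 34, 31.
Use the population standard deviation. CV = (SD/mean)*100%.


Mean = 46.2857
SD = 19.9336
CV = (19.9336/46.2857)*100 = 43.0663%

CV = 43.0663%


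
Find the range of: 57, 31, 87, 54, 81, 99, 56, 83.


Max = 99, Min = 31
Range = 99 - 31 = 68

Range = 68


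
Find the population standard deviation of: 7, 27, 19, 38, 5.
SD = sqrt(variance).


Mean = 19.2000
Variance = 152.9600
SD = sqrt(152.9600) = 12.3677

SD = 12.3677


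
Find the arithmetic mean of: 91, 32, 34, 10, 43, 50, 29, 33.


Sum = 91 + 32 + 34 + 10 + 43 + 50 + 29 + 33 = 322
n = 8
Mean = 322/8 = 40.2500

Mean = 40.2500


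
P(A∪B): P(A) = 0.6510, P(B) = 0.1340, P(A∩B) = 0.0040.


P(A∪B) = 0.6510 + 0.1340 - 0.0040
= 0.7850 - 0.0040
= 0.7810

P(A∪B) = 0.7810


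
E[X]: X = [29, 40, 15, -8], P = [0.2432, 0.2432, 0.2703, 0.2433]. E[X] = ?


E[X] = 29*0.2432 + 40*0.2432 + 15*0.2703 - 8*0.2433
= 7.0528 + 9.7280 + 4.0545 - 1.9464
= 18.8889

E[X] = 18.8889


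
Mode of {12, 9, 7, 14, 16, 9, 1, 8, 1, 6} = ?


Frequencies: 1:2, 6:1, 7:1, 8:1, 9:2, 12:1, 14:1, 16:1
Max frequency = 2
Mode = 1, 9

Mode = 1, 9


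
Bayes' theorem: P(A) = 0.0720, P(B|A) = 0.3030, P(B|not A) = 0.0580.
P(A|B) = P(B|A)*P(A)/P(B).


P(B) = P(B|A)*P(A) + P(B|A')*P(A')
= 0.3030*0.0720 + 0.0580*0.9280
= 0.021816 + 0.053824 = 0.075640
P(A|B) = 0.021816/0.075640 = 0.2884

P(A|B) = 0.2884


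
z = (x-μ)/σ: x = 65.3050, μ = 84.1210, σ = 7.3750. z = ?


z = (65.3050 - 84.1210)/7.3750
= -18.8160/7.3750
= -2.5513

z = -2.5513


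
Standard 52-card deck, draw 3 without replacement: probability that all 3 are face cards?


P(all face cards) = (12/52) × (11/51) × (10/50)
= 0.0100

P = 0.0100


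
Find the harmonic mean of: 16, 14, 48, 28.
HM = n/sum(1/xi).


Sum of reciprocals = 1/16 + 1/14 + 1/48 + 1/28 = 0.190476
HM = 4/0.190476 = 21.0000

HM = 21.0000


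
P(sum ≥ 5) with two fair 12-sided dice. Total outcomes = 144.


Total outcomes = 12×12 = 144
Favorable (sum ≥ 5): 138
P = 138/144 = 0.9583

P = 0.9583


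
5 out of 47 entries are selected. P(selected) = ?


P = 5/47 = 0.1064

P = 0.1064


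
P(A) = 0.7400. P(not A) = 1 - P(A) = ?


P(not A) = 1 - 0.7400 = 0.2600

P(not A) = 0.2600


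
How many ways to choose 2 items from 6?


C(6,2) = 6!/(2! × 4!)
= 720/(2 × 24)
= 15

C(6,2) = 15


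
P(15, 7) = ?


P(15,7) = 15!/8!
= 1307674368000/40320
= 32432400

P(15,7) = 32432400


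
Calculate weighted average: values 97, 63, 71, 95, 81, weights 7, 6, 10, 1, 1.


Numerator = 97*7 + 63*6 + 71*10 + 95*1 + 81*1 = 1943
Denominator = 7 + 6 + 10 + 1 + 1 = 25
WM = 1943/25 = 77.7200

WM = 77.7200


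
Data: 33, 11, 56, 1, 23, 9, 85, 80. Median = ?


Sorted: 1, 9, 11, 23, 33, 56, 80, 85
n = 8 (even)
Middle values: 23 and 33
Median = (23+33)/2 = 28.0000

Median = 28.0000


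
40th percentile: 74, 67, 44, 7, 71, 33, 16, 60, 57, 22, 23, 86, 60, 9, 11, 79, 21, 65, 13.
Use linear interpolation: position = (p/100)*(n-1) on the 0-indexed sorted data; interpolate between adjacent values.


Sorted: 7, 9, 11, 13, 16, 21, 22, 23, 33, 44, 57, 60, 60, 65, 67, 71, 74, 79, 86
n = 19
Index = 40/100 * 18 = 7.2000
Lower = data[7] = 23, Upper = data[8] = 33
P40 = 23 + 0.2000*(10) = 25.0000

P40 = 25.0000


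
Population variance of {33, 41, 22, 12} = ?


Mean = 27.0000
Squared deviations: 36.0000, 196.0000, 25.0000, 225.0000
Sum = 482.0000
Variance = 482.0000/4 = 120.5000

Variance = 120.5000


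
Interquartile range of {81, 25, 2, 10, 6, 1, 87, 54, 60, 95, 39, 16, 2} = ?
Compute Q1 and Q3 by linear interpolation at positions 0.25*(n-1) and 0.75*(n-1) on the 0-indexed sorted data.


Sorted: 1, 2, 2, 6, 10, 16, 25, 39, 54, 60, 81, 87, 95
Q1 (25th %ile) = 6.0000
Q3 (75th %ile) = 60.0000
IQR = 60.0000 - 6.0000 = 54.0000

IQR = 54.0000


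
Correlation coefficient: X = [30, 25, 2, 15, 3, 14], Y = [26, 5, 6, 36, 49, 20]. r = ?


Mean X = 14.8333, Mean Y = 23.6667
SD X = 10.318538, SD Y = 15.670212
Cov = -37.055556
r = -37.055556/(10.318538*15.670212) = -0.2292

r = -0.2292


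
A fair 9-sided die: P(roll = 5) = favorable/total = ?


Favorable outcomes (roll = 5): 1
Total outcomes = 9
P = 1/9 = 0.1111

P = 0.1111


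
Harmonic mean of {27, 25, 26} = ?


Sum of reciprocals = 1/27 + 1/25 + 1/26 = 0.115499
HM = 3/0.115499 = 25.9743

HM = 25.9743


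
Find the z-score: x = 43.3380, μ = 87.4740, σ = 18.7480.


z = (43.3380 - 87.4740)/18.7480
= -44.1360/18.7480
= -2.3542

z = -2.3542


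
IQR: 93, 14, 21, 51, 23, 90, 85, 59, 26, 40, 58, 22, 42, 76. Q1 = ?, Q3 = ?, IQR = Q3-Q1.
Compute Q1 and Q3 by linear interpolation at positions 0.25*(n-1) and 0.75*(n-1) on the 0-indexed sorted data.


Sorted: 14, 21, 22, 23, 26, 40, 42, 51, 58, 59, 76, 85, 90, 93
Q1 (25th %ile) = 23.7500
Q3 (75th %ile) = 71.7500
IQR = 71.7500 - 23.7500 = 48.0000

IQR = 48.0000


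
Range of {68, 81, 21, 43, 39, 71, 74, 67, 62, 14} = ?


Max = 81, Min = 14
Range = 81 - 14 = 67

Range = 67


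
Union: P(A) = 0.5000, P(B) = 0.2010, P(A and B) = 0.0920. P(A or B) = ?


P(A∪B) = 0.5000 + 0.2010 - 0.0920
= 0.7010 - 0.0920
= 0.6090

P(A∪B) = 0.6090


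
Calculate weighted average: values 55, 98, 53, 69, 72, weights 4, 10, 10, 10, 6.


Numerator = 55*4 + 98*10 + 53*10 + 69*10 + 72*6 = 2852
Denominator = 4 + 10 + 10 + 10 + 6 = 40
WM = 2852/40 = 71.3000

WM = 71.3000


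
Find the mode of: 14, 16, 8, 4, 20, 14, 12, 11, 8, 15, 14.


Frequencies: 4:1, 8:2, 11:1, 12:1, 14:3, 15:1, 16:1, 20:1
Max frequency = 3
Mode = 14

Mode = 14


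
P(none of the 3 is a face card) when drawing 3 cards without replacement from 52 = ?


P(no face cards) = (40/52) × (39/51) × (38/50)
= 0.4471

P = 0.4471


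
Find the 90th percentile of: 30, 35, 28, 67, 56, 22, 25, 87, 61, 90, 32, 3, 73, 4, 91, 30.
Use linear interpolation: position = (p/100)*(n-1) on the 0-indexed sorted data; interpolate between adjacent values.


Sorted: 3, 4, 22, 25, 28, 30, 30, 32, 35, 56, 61, 67, 73, 87, 90, 91
n = 16
Index = 90/100 * 15 = 13.5000
Lower = data[13] = 87, Upper = data[14] = 90
P90 = 87 + 0.5000*(3) = 88.5000

P90 = 88.5000


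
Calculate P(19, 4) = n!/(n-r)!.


P(19,4) = 19!/15!
= 121645100408832000/1307674368000
= 93024

P(19,4) = 93024


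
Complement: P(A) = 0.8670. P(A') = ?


P(not A) = 1 - 0.8670 = 0.1330

P(not A) = 0.1330


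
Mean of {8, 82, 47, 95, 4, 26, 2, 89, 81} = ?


Sum = 8 + 82 + 47 + 95 + 4 + 26 + 2 + 89 + 81 = 434
n = 9
Mean = 434/9 = 48.2222

Mean = 48.2222


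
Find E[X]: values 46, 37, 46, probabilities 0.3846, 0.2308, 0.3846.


E[X] = 46*0.3846 + 37*0.2308 + 46*0.3846
= 17.6916 + 8.5396 + 17.6916
= 43.9228

E[X] = 43.9228


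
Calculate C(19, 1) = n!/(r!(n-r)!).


C(19,1) = 19!/(1! × 18!)
= 121645100408832000/(1 × 6402373705728000)
= 19

C(19,1) = 19


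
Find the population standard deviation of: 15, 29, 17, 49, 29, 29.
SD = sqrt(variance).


Mean = 28.0000
Variance = 122.3333
SD = sqrt(122.3333) = 11.0604

SD = 11.0604


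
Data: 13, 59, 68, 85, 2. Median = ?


Sorted: 2, 13, 59, 68, 85
n = 5 (odd)
Middle value = 59

Median = 59


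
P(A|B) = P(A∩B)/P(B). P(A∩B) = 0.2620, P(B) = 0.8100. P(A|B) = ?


P(A|B) = 0.2620/0.8100 = 0.3235

P(A|B) = 0.3235


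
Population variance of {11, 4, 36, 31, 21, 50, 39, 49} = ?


Mean = 30.1250
Squared deviations: 365.7656, 682.5156, 34.5156, 0.7656, 83.2656, 395.0156, 78.7656, 356.2656
Sum = 1996.8750
Variance = 1996.8750/8 = 249.6094

Variance = 249.6094


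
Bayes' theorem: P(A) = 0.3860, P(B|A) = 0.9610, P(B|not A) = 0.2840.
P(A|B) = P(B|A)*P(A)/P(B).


P(B) = P(B|A)*P(A) + P(B|A')*P(A')
= 0.9610*0.3860 + 0.2840*0.6140
= 0.370946 + 0.174376 = 0.545322
P(A|B) = 0.370946/0.545322 = 0.6802

P(A|B) = 0.6802


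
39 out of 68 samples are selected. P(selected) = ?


P = 39/68 = 0.5735

P = 0.5735


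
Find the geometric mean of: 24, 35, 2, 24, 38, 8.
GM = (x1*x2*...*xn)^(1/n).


Product = 24 × 35 × 2 × 24 × 38 × 8 = 12257280
GM = 12257280^(1/6) = 15.1844

GM = 15.1844


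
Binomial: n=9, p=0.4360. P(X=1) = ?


C(9,1) = 9
p^1 = 0.436000
(1-p)^8 = 0.010238
P = 9 * 0.436000 * 0.010238 = 0.0402

P(X=1) = 0.0402


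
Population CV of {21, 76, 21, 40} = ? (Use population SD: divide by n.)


Mean = 39.5000
SD = 22.4555
CV = (22.4555/39.5000)*100 = 56.8494%

CV = 56.8494%


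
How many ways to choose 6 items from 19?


C(19,6) = 19!/(6! × 13!)
= 121645100408832000/(720 × 6227020800)
= 27132

C(19,6) = 27132


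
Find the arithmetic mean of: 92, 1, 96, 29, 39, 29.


Sum = 92 + 1 + 96 + 29 + 39 + 29 = 286
n = 6
Mean = 286/6 = 47.6667

Mean = 47.6667


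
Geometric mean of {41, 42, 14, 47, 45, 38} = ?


Product = 41 × 42 × 14 × 47 × 45 × 38 = 1937559960
GM = 1937559960^(1/6) = 35.3082

GM = 35.3082


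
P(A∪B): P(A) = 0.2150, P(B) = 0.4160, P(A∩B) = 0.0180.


P(A∪B) = 0.2150 + 0.4160 - 0.0180
= 0.6310 - 0.0180
= 0.6130

P(A∪B) = 0.6130


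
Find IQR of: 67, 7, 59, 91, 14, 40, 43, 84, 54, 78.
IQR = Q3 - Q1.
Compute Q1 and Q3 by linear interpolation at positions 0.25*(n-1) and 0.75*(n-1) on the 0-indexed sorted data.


Sorted: 7, 14, 40, 43, 54, 59, 67, 78, 84, 91
Q1 (25th %ile) = 40.7500
Q3 (75th %ile) = 75.2500
IQR = 75.2500 - 40.7500 = 34.5000

IQR = 34.5000


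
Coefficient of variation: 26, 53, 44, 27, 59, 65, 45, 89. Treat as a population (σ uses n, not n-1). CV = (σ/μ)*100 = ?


Mean = 51.0000
SD = 19.3455
CV = (19.3455/51.0000)*100 = 37.9324%

CV = 37.9324%


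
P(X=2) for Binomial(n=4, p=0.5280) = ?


C(4,2) = 6
p^2 = 0.278784
(1-p)^2 = 0.222784
P = 6 * 0.278784 * 0.222784 = 0.3727

P(X=2) = 0.3727


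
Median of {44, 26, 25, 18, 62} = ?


Sorted: 18, 25, 26, 44, 62
n = 5 (odd)
Middle value = 26

Median = 26


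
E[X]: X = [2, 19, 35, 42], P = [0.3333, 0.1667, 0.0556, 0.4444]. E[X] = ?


E[X] = 2*0.3333 + 19*0.1667 + 35*0.0556 + 42*0.4444
= 0.6666 + 3.1673 + 1.9460 + 18.6648
= 24.4447

E[X] = 24.4447


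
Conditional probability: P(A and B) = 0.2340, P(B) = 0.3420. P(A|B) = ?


P(A|B) = 0.2340/0.3420 = 0.6842

P(A|B) = 0.6842


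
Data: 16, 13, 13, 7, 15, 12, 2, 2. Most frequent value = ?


Frequencies: 2:2, 7:1, 12:1, 13:2, 15:1, 16:1
Max frequency = 2
Mode = 2, 13

Mode = 2, 13


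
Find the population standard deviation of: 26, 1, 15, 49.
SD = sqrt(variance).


Mean = 22.7500
Variance = 308.1875
SD = sqrt(308.1875) = 17.5553

SD = 17.5553


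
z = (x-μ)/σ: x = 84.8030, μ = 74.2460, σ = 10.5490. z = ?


z = (84.8030 - 74.2460)/10.5490
= 10.5570/10.5490
= 1.0008

z = 1.0008


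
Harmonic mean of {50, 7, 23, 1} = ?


Sum of reciprocals = 1/50 + 1/7 + 1/23 + 1/1 = 1.206335
HM = 4/1.206335 = 3.3158

HM = 3.3158


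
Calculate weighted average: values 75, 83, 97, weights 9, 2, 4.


Numerator = 75*9 + 83*2 + 97*4 = 1229
Denominator = 9 + 2 + 4 = 15
WM = 1229/15 = 81.9333

WM = 81.9333


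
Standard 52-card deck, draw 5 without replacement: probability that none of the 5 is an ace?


P(no aces) = (48/52) × (47/51) × (46/50) × (45/49) × (44/48)
= 0.6588

P = 0.6588


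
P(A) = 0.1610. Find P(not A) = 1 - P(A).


P(not A) = 1 - 0.1610 = 0.8390

P(not A) = 0.8390


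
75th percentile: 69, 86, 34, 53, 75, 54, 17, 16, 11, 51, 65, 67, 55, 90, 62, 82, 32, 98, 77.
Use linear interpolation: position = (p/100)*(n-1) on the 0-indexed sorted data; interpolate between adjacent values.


Sorted: 11, 16, 17, 32, 34, 51, 53, 54, 55, 62, 65, 67, 69, 75, 77, 82, 86, 90, 98
n = 19
Index = 75/100 * 18 = 13.5000
Lower = data[13] = 75, Upper = data[14] = 77
P75 = 75 + 0.5000*(2) = 76.0000

P75 = 76.0000


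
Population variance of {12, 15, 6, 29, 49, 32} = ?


Mean = 23.8333
Squared deviations: 140.0278, 78.0278, 318.0278, 26.6944, 633.3611, 66.6944
Sum = 1262.8333
Variance = 1262.8333/6 = 210.4722

Variance = 210.4722


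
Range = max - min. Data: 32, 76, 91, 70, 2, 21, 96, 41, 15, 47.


Max = 96, Min = 2
Range = 96 - 2 = 94

Range = 94


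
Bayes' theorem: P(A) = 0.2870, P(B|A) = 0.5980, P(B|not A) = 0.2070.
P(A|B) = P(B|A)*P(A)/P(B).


P(B) = P(B|A)*P(A) + P(B|A')*P(A')
= 0.5980*0.2870 + 0.2070*0.7130
= 0.171626 + 0.147591 = 0.319217
P(A|B) = 0.171626/0.319217 = 0.5376

P(A|B) = 0.5376


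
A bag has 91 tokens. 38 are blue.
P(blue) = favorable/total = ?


P = 38/91 = 0.4176

P = 0.4176


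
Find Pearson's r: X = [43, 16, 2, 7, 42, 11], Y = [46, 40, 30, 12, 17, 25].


Mean X = 20.1667, Mean Y = 28.3333
SD X = 16.344384, SD Y = 11.953614
Cov = 53.777778
r = 53.777778/(16.344384*11.953614) = 0.2753

r = 0.2753


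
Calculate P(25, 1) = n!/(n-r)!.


P(25,1) = 25!/24!
= 15511210043330985984000000/620448401733239439360000
= 25

P(25,1) = 25


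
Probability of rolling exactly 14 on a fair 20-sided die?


Favorable outcomes (roll = 14): 1
Total outcomes = 20
P = 1/20 = 0.0500

P = 0.0500


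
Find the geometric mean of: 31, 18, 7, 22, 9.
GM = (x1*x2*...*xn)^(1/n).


Product = 31 × 18 × 7 × 22 × 9 = 773388
GM = 773388^(1/5) = 15.0550

GM = 15.0550


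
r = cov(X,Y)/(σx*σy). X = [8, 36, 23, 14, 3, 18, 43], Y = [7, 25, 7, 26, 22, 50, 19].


Mean X = 20.7143, Mean Y = 22.2857
SD X = 13.434649, SD Y = 13.455899
Cov = 4.653061
r = 4.653061/(13.434649*13.455899) = 0.0257

r = 0.0257


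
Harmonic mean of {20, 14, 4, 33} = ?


Sum of reciprocals = 1/20 + 1/14 + 1/4 + 1/33 = 0.401732
HM = 4/0.401732 = 9.9569

HM = 9.9569


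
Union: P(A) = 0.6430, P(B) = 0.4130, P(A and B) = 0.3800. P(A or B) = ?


P(A∪B) = 0.6430 + 0.4130 - 0.3800
= 1.0560 - 0.3800
= 0.6760

P(A∪B) = 0.6760


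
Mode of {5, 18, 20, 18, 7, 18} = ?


Frequencies: 5:1, 7:1, 18:3, 20:1
Max frequency = 3
Mode = 18

Mode = 18


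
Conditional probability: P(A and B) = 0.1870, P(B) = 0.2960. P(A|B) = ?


P(A|B) = 0.1870/0.2960 = 0.6318

P(A|B) = 0.6318


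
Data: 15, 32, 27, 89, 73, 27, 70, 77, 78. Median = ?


Sorted: 15, 27, 27, 32, 70, 73, 77, 78, 89
n = 9 (odd)
Middle value = 70

Median = 70


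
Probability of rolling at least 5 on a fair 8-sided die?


Favorable outcomes (roll ≥ 5): 4
Total outcomes = 8
P = 4/8 = 0.5000

P = 0.5000


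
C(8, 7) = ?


C(8,7) = 8!/(7! × 1!)
= 40320/(5040 × 1)
= 8

C(8,7) = 8


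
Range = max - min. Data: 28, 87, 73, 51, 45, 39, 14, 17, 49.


Max = 87, Min = 14
Range = 87 - 14 = 73

Range = 73


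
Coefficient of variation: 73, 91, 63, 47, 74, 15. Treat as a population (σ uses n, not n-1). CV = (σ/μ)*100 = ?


Mean = 60.5000
SD = 24.2470
CV = (24.2470/60.5000)*100 = 40.0777%

CV = 40.0777%


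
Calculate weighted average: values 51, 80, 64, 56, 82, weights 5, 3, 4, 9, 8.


Numerator = 51*5 + 80*3 + 64*4 + 56*9 + 82*8 = 1911
Denominator = 5 + 3 + 4 + 9 + 8 = 29
WM = 1911/29 = 65.8966

WM = 65.8966


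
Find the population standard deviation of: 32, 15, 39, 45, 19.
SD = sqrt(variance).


Mean = 30.0000
Variance = 131.2000
SD = sqrt(131.2000) = 11.4543

SD = 11.4543


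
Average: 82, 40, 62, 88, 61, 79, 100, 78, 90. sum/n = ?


Sum = 82 + 40 + 62 + 88 + 61 + 79 + 100 + 78 + 90 = 680
n = 9
Mean = 680/9 = 75.5556

Mean = 75.5556


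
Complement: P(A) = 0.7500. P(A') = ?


P(not A) = 1 - 0.7500 = 0.2500

P(not A) = 0.2500


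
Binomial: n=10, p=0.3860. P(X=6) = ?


C(10,6) = 210
p^6 = 0.003308
(1-p)^4 = 0.142126
P = 210 * 0.003308 * 0.142126 = 0.0987

P(X=6) = 0.0987


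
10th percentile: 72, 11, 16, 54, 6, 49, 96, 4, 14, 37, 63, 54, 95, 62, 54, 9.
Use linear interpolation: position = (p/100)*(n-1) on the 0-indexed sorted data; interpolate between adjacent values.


Sorted: 4, 6, 9, 11, 14, 16, 37, 49, 54, 54, 54, 62, 63, 72, 95, 96
n = 16
Index = 10/100 * 15 = 1.5000
Lower = data[1] = 6, Upper = data[2] = 9
P10 = 6 + 0.5000*(3) = 7.5000

P10 = 7.5000


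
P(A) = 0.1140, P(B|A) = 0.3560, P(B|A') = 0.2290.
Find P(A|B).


P(B) = P(B|A)*P(A) + P(B|A')*P(A')
= 0.3560*0.1140 + 0.2290*0.8860
= 0.040584 + 0.202894 = 0.243478
P(A|B) = 0.040584/0.243478 = 0.1667

P(A|B) = 0.1667


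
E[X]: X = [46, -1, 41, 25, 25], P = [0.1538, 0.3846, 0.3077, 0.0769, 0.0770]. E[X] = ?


E[X] = 46*0.1538 - 1*0.3846 + 41*0.3077 + 25*0.0769 + 25*0.0770
= 7.0748 - 0.3846 + 12.6157 + 1.9225 + 1.9250
= 23.1534

E[X] = 23.1534


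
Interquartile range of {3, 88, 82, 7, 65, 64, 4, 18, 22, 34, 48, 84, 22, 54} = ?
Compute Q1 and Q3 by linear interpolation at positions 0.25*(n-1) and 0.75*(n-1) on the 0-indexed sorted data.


Sorted: 3, 4, 7, 18, 22, 22, 34, 48, 54, 64, 65, 82, 84, 88
Q1 (25th %ile) = 19.0000
Q3 (75th %ile) = 64.7500
IQR = 64.7500 - 19.0000 = 45.7500

IQR = 45.7500


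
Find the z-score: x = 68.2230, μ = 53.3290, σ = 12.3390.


z = (68.2230 - 53.3290)/12.3390
= 14.8940/12.3390
= 1.2071

z = 1.2071


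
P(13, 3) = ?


P(13,3) = 13!/10!
= 6227020800/3628800
= 1716

P(13,3) = 1716


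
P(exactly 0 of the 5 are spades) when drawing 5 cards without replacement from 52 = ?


Hypergeometric: P(X=0) = C(13,0)·C(39,5) / C(52,5)
= 1 × 575757 / 2598960
= 575757/2598960 = 0.2215

P = 0.2215


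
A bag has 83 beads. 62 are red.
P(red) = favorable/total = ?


P = 62/83 = 0.7470

P = 0.7470


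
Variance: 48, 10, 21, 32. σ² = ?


Mean = 27.7500
Squared deviations: 410.0625, 315.0625, 45.5625, 18.0625
Sum = 788.7500
Variance = 788.7500/4 = 197.1875

Variance = 197.1875


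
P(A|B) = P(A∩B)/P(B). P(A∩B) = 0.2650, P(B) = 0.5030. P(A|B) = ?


P(A|B) = 0.2650/0.5030 = 0.5268

P(A|B) = 0.5268


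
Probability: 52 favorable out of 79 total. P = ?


P = 52/79 = 0.6582

P = 0.6582


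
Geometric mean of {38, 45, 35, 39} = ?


Product = 38 × 45 × 35 × 39 = 2334150
GM = 2334150^(1/4) = 39.0870

GM = 39.0870


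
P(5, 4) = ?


P(5,4) = 5!/1!
= 120/1
= 120

P(5,4) = 120


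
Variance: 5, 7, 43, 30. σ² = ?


Mean = 21.2500
Squared deviations: 264.0625, 203.0625, 473.0625, 76.5625
Sum = 1016.7500
Variance = 1016.7500/4 = 254.1875

Variance = 254.1875


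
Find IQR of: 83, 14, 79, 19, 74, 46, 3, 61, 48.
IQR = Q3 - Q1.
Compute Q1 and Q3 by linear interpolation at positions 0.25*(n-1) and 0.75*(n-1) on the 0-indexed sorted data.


Sorted: 3, 14, 19, 46, 48, 61, 74, 79, 83
Q1 (25th %ile) = 19.0000
Q3 (75th %ile) = 74.0000
IQR = 74.0000 - 19.0000 = 55.0000

IQR = 55.0000


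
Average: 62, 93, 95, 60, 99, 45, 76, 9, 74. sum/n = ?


Sum = 62 + 93 + 95 + 60 + 99 + 45 + 76 + 9 + 74 = 613
n = 9
Mean = 613/9 = 68.1111

Mean = 68.1111


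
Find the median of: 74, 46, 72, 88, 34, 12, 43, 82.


Sorted: 12, 34, 43, 46, 72, 74, 82, 88
n = 8 (even)
Middle values: 46 and 72
Median = (46+72)/2 = 59.0000

Median = 59.0000


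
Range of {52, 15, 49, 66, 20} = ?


Max = 66, Min = 15
Range = 66 - 15 = 51

Range = 51


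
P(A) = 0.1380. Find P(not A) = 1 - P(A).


P(not A) = 1 - 0.1380 = 0.8620

P(not A) = 0.8620


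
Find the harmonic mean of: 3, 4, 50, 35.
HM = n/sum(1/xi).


Sum of reciprocals = 1/3 + 1/4 + 1/50 + 1/35 = 0.631905
HM = 4/0.631905 = 6.3301

HM = 6.3301


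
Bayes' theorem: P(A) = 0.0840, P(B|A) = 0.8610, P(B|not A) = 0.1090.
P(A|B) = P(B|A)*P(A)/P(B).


P(B) = P(B|A)*P(A) + P(B|A')*P(A')
= 0.8610*0.0840 + 0.1090*0.9160
= 0.072324 + 0.099844 = 0.172168
P(A|B) = 0.072324/0.172168 = 0.4201

P(A|B) = 0.4201


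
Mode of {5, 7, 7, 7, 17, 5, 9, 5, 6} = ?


Frequencies: 5:3, 6:1, 7:3, 9:1, 17:1
Max frequency = 3
Mode = 5, 7

Mode = 5, 7


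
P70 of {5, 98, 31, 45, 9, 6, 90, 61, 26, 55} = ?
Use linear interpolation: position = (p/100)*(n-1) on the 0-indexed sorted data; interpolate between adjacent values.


Sorted: 5, 6, 9, 26, 31, 45, 55, 61, 90, 98
n = 10
Index = 70/100 * 9 = 6.3000
Lower = data[6] = 55, Upper = data[7] = 61
P70 = 55 + 0.3000*(6) = 56.8000

P70 = 56.8000


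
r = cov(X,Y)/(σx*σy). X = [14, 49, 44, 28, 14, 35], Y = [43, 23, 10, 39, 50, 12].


Mean X = 30.6667, Mean Y = 29.5000
SD X = 13.511312, SD Y = 15.392098
Cov = -174.500000
r = -174.500000/(13.511312*15.392098) = -0.8391

r = -0.8391


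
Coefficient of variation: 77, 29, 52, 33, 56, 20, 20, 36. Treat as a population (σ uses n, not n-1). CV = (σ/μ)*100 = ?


Mean = 40.3750
SD = 18.5536
CV = (18.5536/40.3750)*100 = 45.9531%

CV = 45.9531%


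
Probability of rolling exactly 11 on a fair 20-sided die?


Favorable outcomes (roll = 11): 1
Total outcomes = 20
P = 1/20 = 0.0500

P = 0.0500


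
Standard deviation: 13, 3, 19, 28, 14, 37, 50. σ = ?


Mean = 23.4286
Variance = 220.8163
SD = sqrt(220.8163) = 14.8599

SD = 14.8599


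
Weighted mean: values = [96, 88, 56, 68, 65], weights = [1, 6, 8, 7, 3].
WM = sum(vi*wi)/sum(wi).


Numerator = 96*1 + 88*6 + 56*8 + 68*7 + 65*3 = 1743
Denominator = 1 + 6 + 8 + 7 + 3 = 25
WM = 1743/25 = 69.7200

WM = 69.7200


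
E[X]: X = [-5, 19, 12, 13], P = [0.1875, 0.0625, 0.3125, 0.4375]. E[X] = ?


E[X] = -5*0.1875 + 19*0.0625 + 12*0.3125 + 13*0.4375
= -0.9375 + 1.1875 + 3.7500 + 5.6875
= 9.6875

E[X] = 9.6875


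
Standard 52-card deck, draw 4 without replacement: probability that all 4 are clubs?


P(all clubs) = (13/52) × (12/51) × (11/50) × (10/49)
= 0.0026

P = 0.0026


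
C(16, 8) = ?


C(16,8) = 16!/(8! × 8!)
= 20922789888000/(40320 × 40320)
= 12870

C(16,8) = 12870


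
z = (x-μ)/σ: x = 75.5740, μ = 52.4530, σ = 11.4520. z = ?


z = (75.5740 - 52.4530)/11.4520
= 23.1210/11.4520
= 2.0189

z = 2.0189


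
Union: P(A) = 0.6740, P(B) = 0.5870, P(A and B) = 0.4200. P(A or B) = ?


P(A∪B) = 0.6740 + 0.5870 - 0.4200
= 1.2610 - 0.4200
= 0.8410

P(A∪B) = 0.8410


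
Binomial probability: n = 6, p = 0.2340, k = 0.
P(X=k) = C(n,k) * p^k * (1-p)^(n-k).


C(6,0) = 1
p^0 = 1.000000
(1-p)^6 = 0.202010
P = 1 * 1.000000 * 0.202010 = 0.2020

P(X=0) = 0.2020


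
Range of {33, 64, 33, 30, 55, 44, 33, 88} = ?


Max = 88, Min = 30
Range = 88 - 30 = 58

Range = 58


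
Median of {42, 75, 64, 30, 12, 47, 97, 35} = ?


Sorted: 12, 30, 35, 42, 47, 64, 75, 97
n = 8 (even)
Middle values: 42 and 47
Median = (42+47)/2 = 44.5000

Median = 44.5000


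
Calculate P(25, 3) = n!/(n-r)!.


P(25,3) = 25!/22!
= 15511210043330985984000000/1124000727777607680000
= 13800

P(25,3) = 13800


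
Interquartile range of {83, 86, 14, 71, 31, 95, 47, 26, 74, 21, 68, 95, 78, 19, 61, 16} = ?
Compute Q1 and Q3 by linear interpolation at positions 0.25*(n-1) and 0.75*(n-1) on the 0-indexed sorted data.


Sorted: 14, 16, 19, 21, 26, 31, 47, 61, 68, 71, 74, 78, 83, 86, 95, 95
Q1 (25th %ile) = 24.7500
Q3 (75th %ile) = 79.2500
IQR = 79.2500 - 24.7500 = 54.5000

IQR = 54.5000


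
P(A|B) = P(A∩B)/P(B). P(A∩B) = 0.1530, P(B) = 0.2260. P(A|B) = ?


P(A|B) = 0.1530/0.2260 = 0.6770

P(A|B) = 0.6770


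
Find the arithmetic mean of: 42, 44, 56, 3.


Sum = 42 + 44 + 56 + 3 = 145
n = 4
Mean = 145/4 = 36.2500

Mean = 36.2500


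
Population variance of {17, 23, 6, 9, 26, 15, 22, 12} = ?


Mean = 16.2500
Squared deviations: 0.5625, 45.5625, 105.0625, 52.5625, 95.0625, 1.5625, 33.0625, 18.0625
Sum = 351.5000
Variance = 351.5000/8 = 43.9375

Variance = 43.9375


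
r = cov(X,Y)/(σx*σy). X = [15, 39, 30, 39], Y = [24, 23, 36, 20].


Mean X = 30.7500, Mean Y = 25.7500
SD X = 9.807523, SD Y = 6.098155
Cov = -12.562500
r = -12.562500/(9.807523*6.098155) = -0.2100

r = -0.2100


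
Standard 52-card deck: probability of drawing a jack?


4 jacks in 52 cards
P = 4/52 = 0.0769

P = 0.0769


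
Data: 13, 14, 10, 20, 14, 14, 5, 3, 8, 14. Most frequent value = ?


Frequencies: 3:1, 5:1, 8:1, 10:1, 13:1, 14:4, 20:1
Max frequency = 4
Mode = 14

Mode = 14


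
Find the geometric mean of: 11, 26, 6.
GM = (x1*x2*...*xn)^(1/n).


Product = 11 × 26 × 6 = 1716
GM = 1716^(1/3) = 11.9722

GM = 11.9722


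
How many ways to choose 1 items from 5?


C(5,1) = 5!/(1! × 4!)
= 120/(1 × 24)
= 5

C(5,1) = 5


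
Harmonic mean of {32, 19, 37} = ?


Sum of reciprocals = 1/32 + 1/19 + 1/37 = 0.110909
HM = 3/0.110909 = 27.0493

HM = 27.0493


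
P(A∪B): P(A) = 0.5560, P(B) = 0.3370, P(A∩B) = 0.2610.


P(A∪B) = 0.5560 + 0.3370 - 0.2610
= 0.8930 - 0.2610
= 0.6320

P(A∪B) = 0.6320


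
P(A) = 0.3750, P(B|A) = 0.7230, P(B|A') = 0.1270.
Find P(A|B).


P(B) = P(B|A)*P(A) + P(B|A')*P(A')
= 0.7230*0.3750 + 0.1270*0.6250
= 0.271125 + 0.079375 = 0.350500
P(A|B) = 0.271125/0.350500 = 0.7735

P(A|B) = 0.7735


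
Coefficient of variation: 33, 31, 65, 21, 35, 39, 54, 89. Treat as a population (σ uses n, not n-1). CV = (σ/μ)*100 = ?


Mean = 45.8750
SD = 20.8053
CV = (20.8053/45.8750)*100 = 45.3521%

CV = 45.3521%


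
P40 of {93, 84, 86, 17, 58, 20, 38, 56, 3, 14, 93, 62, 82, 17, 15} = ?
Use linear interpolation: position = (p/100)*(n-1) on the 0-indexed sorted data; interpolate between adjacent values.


Sorted: 3, 14, 15, 17, 17, 20, 38, 56, 58, 62, 82, 84, 86, 93, 93
n = 15
Index = 40/100 * 14 = 5.6000
Lower = data[5] = 20, Upper = data[6] = 38
P40 = 20 + 0.6000*(18) = 30.8000

P40 = 30.8000


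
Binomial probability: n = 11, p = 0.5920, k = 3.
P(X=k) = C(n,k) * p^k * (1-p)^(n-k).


C(11,3) = 165
p^3 = 0.207475
(1-p)^8 = 0.000768
P = 165 * 0.207475 * 0.000768 = 0.0263

P(X=3) = 0.0263


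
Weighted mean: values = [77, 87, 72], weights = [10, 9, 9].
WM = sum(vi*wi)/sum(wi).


Numerator = 77*10 + 87*9 + 72*9 = 2201
Denominator = 10 + 9 + 9 = 28
WM = 2201/28 = 78.6071

WM = 78.6071


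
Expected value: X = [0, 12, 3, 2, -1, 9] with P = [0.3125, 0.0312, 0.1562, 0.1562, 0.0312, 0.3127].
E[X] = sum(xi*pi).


E[X] = 0*0.3125 + 12*0.0312 + 3*0.1562 + 2*0.1562 - 1*0.0312 + 9*0.3127
= 0 + 0.3744 + 0.4686 + 0.3124 - 0.0312 + 2.8143
= 3.9385

E[X] = 3.9385


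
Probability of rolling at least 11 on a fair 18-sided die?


Favorable outcomes (roll ≥ 11): 8
Total outcomes = 18
P = 8/18 = 0.4444

P = 0.4444


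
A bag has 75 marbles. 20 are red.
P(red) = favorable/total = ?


P = 20/75 = 0.2667

P = 0.2667


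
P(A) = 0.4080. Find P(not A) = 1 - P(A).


P(not A) = 1 - 0.4080 = 0.5920

P(not A) = 0.5920


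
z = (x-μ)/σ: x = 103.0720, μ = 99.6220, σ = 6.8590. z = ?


z = (103.0720 - 99.6220)/6.8590
= 3.4500/6.8590
= 0.5030

z = 0.5030


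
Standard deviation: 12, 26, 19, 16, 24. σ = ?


Mean = 19.4000
Variance = 26.2400
SD = sqrt(26.2400) = 5.1225

SD = 5.1225


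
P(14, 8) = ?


P(14,8) = 14!/6!
= 87178291200/720
= 121080960

P(14,8) = 121080960


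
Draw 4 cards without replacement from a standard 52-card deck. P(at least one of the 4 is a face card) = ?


P(at least one) = 1 - P(none)
P(none) = (40/52) × (39/51) × (38/50) × (37/49) = 0.337575
P(at least one) = 1 - 0.337575 = 0.6624

P = 0.6624


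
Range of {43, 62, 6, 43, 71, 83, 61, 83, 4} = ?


Max = 83, Min = 4
Range = 83 - 4 = 79

Range = 79


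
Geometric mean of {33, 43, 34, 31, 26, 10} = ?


Product = 33 × 43 × 34 × 31 × 26 × 10 = 388862760
GM = 388862760^(1/6) = 27.0167

GM = 27.0167


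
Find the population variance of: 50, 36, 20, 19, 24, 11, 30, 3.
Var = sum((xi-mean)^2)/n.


Mean = 24.1250
Squared deviations: 669.5156, 141.0156, 17.0156, 26.2656, 0.0156, 172.2656, 34.5156, 446.2656
Sum = 1506.8750
Variance = 1506.8750/8 = 188.3594

Variance = 188.3594


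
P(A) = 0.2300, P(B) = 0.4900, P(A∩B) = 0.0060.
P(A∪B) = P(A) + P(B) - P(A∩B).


P(A∪B) = 0.2300 + 0.4900 - 0.0060
= 0.7200 - 0.0060
= 0.7140

P(A∪B) = 0.7140


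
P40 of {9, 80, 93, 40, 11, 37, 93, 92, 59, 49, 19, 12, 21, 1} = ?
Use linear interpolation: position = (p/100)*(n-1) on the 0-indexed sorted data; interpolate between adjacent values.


Sorted: 1, 9, 11, 12, 19, 21, 37, 40, 49, 59, 80, 92, 93, 93
n = 14
Index = 40/100 * 13 = 5.2000
Lower = data[5] = 21, Upper = data[6] = 37
P40 = 21 + 0.2000*(16) = 24.2000

P40 = 24.2000


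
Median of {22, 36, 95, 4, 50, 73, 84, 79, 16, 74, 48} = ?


Sorted: 4, 16, 22, 36, 48, 50, 73, 74, 79, 84, 95
n = 11 (odd)
Middle value = 50

Median = 50


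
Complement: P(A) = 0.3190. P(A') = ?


P(not A) = 1 - 0.3190 = 0.6810

P(not A) = 0.6810


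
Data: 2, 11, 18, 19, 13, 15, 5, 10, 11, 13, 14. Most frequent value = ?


Frequencies: 2:1, 5:1, 10:1, 11:2, 13:2, 14:1, 15:1, 18:1, 19:1
Max frequency = 2
Mode = 11, 13

Mode = 11, 13


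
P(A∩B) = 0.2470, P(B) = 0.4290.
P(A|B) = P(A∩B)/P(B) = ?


P(A|B) = 0.2470/0.4290 = 0.5758

P(A|B) = 0.5758


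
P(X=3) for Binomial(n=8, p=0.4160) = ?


C(8,3) = 56
p^3 = 0.071991
(1-p)^5 = 0.067930
P = 56 * 0.071991 * 0.067930 = 0.2739

P(X=3) = 0.2739


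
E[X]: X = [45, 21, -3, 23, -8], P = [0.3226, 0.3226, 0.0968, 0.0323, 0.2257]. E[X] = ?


E[X] = 45*0.3226 + 21*0.3226 - 3*0.0968 + 23*0.0323 - 8*0.2257
= 14.5170 + 6.7746 - 0.2904 + 0.7429 - 1.8056
= 19.9385

E[X] = 19.9385


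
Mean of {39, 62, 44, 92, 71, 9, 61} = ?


Sum = 39 + 62 + 44 + 92 + 71 + 9 + 61 = 378
n = 7
Mean = 378/7 = 54.0000

Mean = 54.0000


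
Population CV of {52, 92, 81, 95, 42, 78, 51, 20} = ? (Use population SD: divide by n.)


Mean = 63.8750
SD = 24.9070
CV = (24.9070/63.8750)*100 = 38.9934%

CV = 38.9934%


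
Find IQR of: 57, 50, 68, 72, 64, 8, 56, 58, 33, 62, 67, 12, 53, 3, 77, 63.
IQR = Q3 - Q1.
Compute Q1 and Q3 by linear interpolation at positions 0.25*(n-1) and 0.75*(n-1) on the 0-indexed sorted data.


Sorted: 3, 8, 12, 33, 50, 53, 56, 57, 58, 62, 63, 64, 67, 68, 72, 77
Q1 (25th %ile) = 45.7500
Q3 (75th %ile) = 64.7500
IQR = 64.7500 - 45.7500 = 19.0000

IQR = 19.0000


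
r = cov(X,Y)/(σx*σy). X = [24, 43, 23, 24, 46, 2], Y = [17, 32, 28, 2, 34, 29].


Mean X = 27.0000, Mean Y = 23.6667
SD X = 14.583095, SD Y = 11.085526
Cov = 44.000000
r = 44.000000/(14.583095*11.085526) = 0.2722

r = 0.2722


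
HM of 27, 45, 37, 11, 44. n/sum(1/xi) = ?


Sum of reciprocals = 1/27 + 1/45 + 1/37 + 1/11 + 1/44 = 0.199923
HM = 5/0.199923 = 25.0097

HM = 25.0097


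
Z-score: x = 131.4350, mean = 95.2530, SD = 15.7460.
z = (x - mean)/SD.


z = (131.4350 - 95.2530)/15.7460
= 36.1820/15.7460
= 2.2979

z = 2.2979


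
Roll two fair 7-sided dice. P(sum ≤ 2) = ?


Total outcomes = 7×7 = 49
Favorable (sum ≤ 2): 1
P = 1/49 = 0.0204

P = 0.0204


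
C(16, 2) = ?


C(16,2) = 16!/(2! × 14!)
= 20922789888000/(2 × 87178291200)
= 120

C(16,2) = 120


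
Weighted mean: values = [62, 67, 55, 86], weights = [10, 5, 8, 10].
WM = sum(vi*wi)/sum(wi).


Numerator = 62*10 + 67*5 + 55*8 + 86*10 = 2255
Denominator = 10 + 5 + 8 + 10 = 33
WM = 2255/33 = 68.3333

WM = 68.3333


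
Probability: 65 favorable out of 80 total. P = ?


P = 65/80 = 0.8125

P = 0.8125


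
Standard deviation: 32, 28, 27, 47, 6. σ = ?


Mean = 28.0000
Variance = 172.4000
SD = sqrt(172.4000) = 13.1301

SD = 13.1301


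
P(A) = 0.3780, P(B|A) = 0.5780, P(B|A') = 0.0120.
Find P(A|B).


P(B) = P(B|A)*P(A) + P(B|A')*P(A')
= 0.5780*0.3780 + 0.0120*0.6220
= 0.218484 + 0.007464 = 0.225948
P(A|B) = 0.218484/0.225948 = 0.9670

P(A|B) = 0.9670


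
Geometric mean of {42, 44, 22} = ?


Product = 42 × 44 × 22 = 40656
GM = 40656^(1/3) = 34.3855

GM = 34.3855


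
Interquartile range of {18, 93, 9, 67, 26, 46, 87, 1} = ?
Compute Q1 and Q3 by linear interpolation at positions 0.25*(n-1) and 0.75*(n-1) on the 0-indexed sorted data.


Sorted: 1, 9, 18, 26, 46, 67, 87, 93
Q1 (25th %ile) = 15.7500
Q3 (75th %ile) = 72.0000
IQR = 72.0000 - 15.7500 = 56.2500

IQR = 56.2500


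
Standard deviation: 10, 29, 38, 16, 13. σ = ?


Mean = 21.2000
Variance = 112.5600
SD = sqrt(112.5600) = 10.6094

SD = 10.6094


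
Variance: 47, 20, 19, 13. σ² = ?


Mean = 24.7500
Squared deviations: 495.0625, 22.5625, 33.0625, 138.0625
Sum = 688.7500
Variance = 688.7500/4 = 172.1875

Variance = 172.1875


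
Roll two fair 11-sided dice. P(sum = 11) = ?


Total outcomes = 11×11 = 121
Favorable (sum = 11): 10
P = 10/121 = 0.0826

P = 0.0826


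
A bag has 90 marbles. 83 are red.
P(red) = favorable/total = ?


P = 83/90 = 0.9222

P = 0.9222


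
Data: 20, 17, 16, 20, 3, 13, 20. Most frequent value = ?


Frequencies: 3:1, 13:1, 16:1, 17:1, 20:3
Max frequency = 3
Mode = 20

Mode = 20


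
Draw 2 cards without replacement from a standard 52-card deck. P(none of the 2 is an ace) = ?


P(no aces) = (48/52) × (47/51)
= 0.8507

P = 0.8507


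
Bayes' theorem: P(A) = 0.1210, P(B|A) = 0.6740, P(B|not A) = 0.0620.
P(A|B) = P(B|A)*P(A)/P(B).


P(B) = P(B|A)*P(A) + P(B|A')*P(A')
= 0.6740*0.1210 + 0.0620*0.8790
= 0.081554 + 0.054498 = 0.136052
P(A|B) = 0.081554/0.136052 = 0.5994

P(A|B) = 0.5994


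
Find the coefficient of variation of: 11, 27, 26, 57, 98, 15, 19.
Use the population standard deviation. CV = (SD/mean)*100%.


Mean = 36.1429
SD = 28.8366
CV = (28.8366/36.1429)*100 = 79.7851%

CV = 79.7851%


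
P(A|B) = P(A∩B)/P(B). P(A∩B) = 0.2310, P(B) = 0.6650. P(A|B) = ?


P(A|B) = 0.2310/0.6650 = 0.3474

P(A|B) = 0.3474


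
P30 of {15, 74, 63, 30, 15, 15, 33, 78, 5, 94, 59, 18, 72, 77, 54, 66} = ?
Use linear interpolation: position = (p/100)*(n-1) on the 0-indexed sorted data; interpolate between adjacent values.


Sorted: 5, 15, 15, 15, 18, 30, 33, 54, 59, 63, 66, 72, 74, 77, 78, 94
n = 16
Index = 30/100 * 15 = 4.5000
Lower = data[4] = 18, Upper = data[5] = 30
P30 = 18 + 0.5000*(12) = 24.0000

P30 = 24.0000


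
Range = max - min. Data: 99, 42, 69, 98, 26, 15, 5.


Max = 99, Min = 5
Range = 99 - 5 = 94

Range = 94


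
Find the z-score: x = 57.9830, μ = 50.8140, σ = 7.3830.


z = (57.9830 - 50.8140)/7.3830
= 7.1690/7.3830
= 0.9710

z = 0.9710


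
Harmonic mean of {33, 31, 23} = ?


Sum of reciprocals = 1/33 + 1/31 + 1/23 = 0.106039
HM = 3/0.106039 = 28.2914

HM = 28.2914


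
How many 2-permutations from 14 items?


P(14,2) = 14!/12!
= 87178291200/479001600
= 182

P(14,2) = 182


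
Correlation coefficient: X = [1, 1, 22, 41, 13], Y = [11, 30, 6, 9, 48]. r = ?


Mean X = 15.6000, Mean Y = 20.8000
SD X = 14.961283, SD Y = 15.992498
Cov = -91.280000
r = -91.280000/(14.961283*15.992498) = -0.3815

r = -0.3815


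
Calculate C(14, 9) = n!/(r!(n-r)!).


C(14,9) = 14!/(9! × 5!)
= 87178291200/(362880 × 120)
= 2002

C(14,9) = 2002


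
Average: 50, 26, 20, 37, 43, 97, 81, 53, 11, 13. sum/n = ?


Sum = 50 + 26 + 20 + 37 + 43 + 97 + 81 + 53 + 11 + 13 = 431
n = 10
Mean = 431/10 = 43.1000

Mean = 43.1000


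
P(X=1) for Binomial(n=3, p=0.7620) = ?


C(3,1) = 3
p^1 = 0.762000
(1-p)^2 = 0.056644
P = 3 * 0.762000 * 0.056644 = 0.1295

P(X=1) = 0.1295


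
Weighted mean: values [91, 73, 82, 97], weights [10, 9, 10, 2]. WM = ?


Numerator = 91*10 + 73*9 + 82*10 + 97*2 = 2581
Denominator = 10 + 9 + 10 + 2 = 31
WM = 2581/31 = 83.2581

WM = 83.2581


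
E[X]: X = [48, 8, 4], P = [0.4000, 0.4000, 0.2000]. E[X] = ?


E[X] = 48*0.4000 + 8*0.4000 + 4*0.2000
= 19.2000 + 3.2000 + 0.8000
= 23.2000

E[X] = 23.2000


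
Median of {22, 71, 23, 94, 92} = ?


Sorted: 22, 23, 71, 92, 94
n = 5 (odd)
Middle value = 71

Median = 71


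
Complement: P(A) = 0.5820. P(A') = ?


P(not A) = 1 - 0.5820 = 0.4180

P(not A) = 0.4180


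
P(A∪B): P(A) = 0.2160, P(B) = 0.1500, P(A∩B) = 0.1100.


P(A∪B) = 0.2160 + 0.1500 - 0.1100
= 0.3660 - 0.1100
= 0.2560

P(A∪B) = 0.2560


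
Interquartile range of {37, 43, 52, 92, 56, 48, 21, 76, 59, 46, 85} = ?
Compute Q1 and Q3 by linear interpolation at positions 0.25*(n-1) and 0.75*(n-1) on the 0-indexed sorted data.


Sorted: 21, 37, 43, 46, 48, 52, 56, 59, 76, 85, 92
Q1 (25th %ile) = 44.5000
Q3 (75th %ile) = 67.5000
IQR = 67.5000 - 44.5000 = 23.0000

IQR = 23.0000


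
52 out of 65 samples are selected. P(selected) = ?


P = 52/65 = 0.8000

P = 0.8000


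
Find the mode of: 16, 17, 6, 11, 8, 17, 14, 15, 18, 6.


Frequencies: 6:2, 8:1, 11:1, 14:1, 15:1, 16:1, 17:2, 18:1
Max frequency = 2
Mode = 6, 17

Mode = 6, 17
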